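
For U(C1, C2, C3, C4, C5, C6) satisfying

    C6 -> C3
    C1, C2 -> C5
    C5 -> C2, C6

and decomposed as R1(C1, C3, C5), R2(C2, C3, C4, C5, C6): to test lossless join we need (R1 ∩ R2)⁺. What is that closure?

R1 ∩ R2 = {C3, C5}.
C5 → C2, C6 applies, adding C2, C6
Closure: {C2, C3, C5, C6}.

C2, C3, C5, C6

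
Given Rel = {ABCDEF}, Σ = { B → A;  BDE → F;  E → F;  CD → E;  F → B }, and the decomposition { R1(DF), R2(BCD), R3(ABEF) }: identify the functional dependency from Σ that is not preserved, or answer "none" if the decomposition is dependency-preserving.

Check CD → E: no single fragment contains all of {CDE}, and the restricted closure of {CD} across the fragments never reaches {E}.
B → A is preserved.
BDE → F is preserved.
E → F is preserved.
F → B is preserved.

CD → E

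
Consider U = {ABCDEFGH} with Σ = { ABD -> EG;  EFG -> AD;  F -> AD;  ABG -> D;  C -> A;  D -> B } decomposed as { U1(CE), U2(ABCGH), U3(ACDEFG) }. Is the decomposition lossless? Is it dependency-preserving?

Lossless test (chase): Rows 1 and 2 agree on C; apply C→A and equate their A entries. No row becomes fully distinguished — the join is lossy.
Dependency preservation: the restricted closure of {ABG} across the fragments never reaches {D}, so ABG → D cannot be enforced without a join — not preserved.

lossy and not dependency-preserving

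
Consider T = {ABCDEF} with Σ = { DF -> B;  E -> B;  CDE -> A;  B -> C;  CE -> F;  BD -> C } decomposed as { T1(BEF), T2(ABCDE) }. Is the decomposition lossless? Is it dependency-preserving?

lossless but not dependency-preserving

Lossless test: (BE)⁺ = {BCEF}, which contains all of one fragment — lossless.
Dependency preservation: the restricted closure of {DF} across the fragments never reaches {B}, so DF → B cannot be enforced without a join — not preserved.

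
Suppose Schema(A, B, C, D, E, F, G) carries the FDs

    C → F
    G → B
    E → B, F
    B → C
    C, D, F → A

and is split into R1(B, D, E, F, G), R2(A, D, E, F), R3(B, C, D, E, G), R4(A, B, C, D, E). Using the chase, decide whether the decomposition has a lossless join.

Chase test. Columns are A, B, C, D, E, F, G; row i has aⱼ where attribute j ∈ Ri, else bᵢⱼ.
Initial tableau (one row per fragment):
  row 1: b11 a2 b13 a4 a5 a6 a7
  row 2: a1 b22 b23 a4 a5 a6 b27
  row 3: b31 a2 a3 a4 a5 b36 a7
  row 4: a1 a2 a3 a4 a5 b46 b47
Rows 3 and 4 agree on C; apply C→F and equate their F entries.
Rows 1 and 2 agree on E; apply E→B, F and equate their B, F entries.
Rows 1 and 3 agree on E; apply E→B, F and equate their B, F entries.
Rows 1 and 2 agree on B; apply B→C and equate their C entries.
Rows 1 and 3 agree on B; apply B→C and equate their C entries.
Rows 1 and 2 agree on C, D, F; apply C, D, F→A and equate their A entries.
Rows 1 and 3 agree on C, D, F; apply C, D, F→A and equate their A entries.
Row 1 is now all distinguished symbols — the join is lossless.

Yes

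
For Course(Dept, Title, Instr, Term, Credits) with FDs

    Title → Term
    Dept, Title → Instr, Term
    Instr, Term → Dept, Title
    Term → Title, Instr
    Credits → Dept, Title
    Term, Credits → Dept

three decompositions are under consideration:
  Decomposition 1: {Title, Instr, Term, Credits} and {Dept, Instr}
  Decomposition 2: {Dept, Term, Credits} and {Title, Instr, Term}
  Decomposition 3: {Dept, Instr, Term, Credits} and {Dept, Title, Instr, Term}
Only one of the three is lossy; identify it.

Decomposition 1: common = {Instr}, closure = {Instr} → lossy.
Decomposition 2: common = {Term}, closure = {Dept, Title, Instr, Term} → lossless.
Decomposition 3: common = {Dept, Instr, Term}, closure = {Dept, Title, Instr, Term} → lossless.

Decomposition 1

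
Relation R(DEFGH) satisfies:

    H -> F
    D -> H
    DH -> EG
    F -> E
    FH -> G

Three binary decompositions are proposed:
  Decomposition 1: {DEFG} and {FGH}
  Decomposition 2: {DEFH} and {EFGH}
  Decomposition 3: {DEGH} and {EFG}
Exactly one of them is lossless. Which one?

Decomposition 1: common = {FG}, closure = {EFG} → lossy.
Decomposition 2: common = {EFH}, closure = {EFGH} → lossless.
Decomposition 3: common = {EG}, closure = {EG} → lossy.

Decomposition 2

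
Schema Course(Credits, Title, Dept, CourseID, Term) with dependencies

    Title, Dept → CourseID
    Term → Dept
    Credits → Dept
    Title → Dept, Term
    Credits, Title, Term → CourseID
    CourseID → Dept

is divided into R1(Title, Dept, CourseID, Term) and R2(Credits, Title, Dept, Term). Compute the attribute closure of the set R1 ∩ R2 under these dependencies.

Title, Dept, CourseID, Term

R1 ∩ R2 = {Title, Dept, Term}.
Title, Dept → CourseID applies, adding CourseID
Closure: {Title, Dept, CourseID, Term}.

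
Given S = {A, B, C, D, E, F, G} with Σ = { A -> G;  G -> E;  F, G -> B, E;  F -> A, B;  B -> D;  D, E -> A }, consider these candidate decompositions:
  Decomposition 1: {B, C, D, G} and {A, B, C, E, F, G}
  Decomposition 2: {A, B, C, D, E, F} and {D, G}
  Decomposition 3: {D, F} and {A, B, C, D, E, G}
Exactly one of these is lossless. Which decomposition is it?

Decomposition 1: common = {B, C, G}, closure = {A, B, C, D, E, G} → lossless.
Decomposition 2: common = {D}, closure = {D} → lossy.
Decomposition 3: common = {D}, closure = {D} → lossy.

Decomposition 1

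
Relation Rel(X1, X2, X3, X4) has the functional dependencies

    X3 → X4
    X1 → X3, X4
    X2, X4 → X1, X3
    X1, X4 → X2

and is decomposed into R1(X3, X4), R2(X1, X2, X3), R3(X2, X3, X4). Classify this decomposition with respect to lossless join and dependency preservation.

lossless and dependency-preserving

Lossless test (chase): Rows 1 and 2 agree on X3; apply X3→X4 and equate their X4 entries. Rows 2 and 3 agree on X2, X4; apply X2, X4→X1, X3 and equate their X1, X3 entries. Row 2 is now all distinguished symbols — the join is lossless.
Dependency preservation: X1 → X3, X4; X2, X4 → X1, X3; X1, X4 → X2 are not contained in any single fragment, but the restricted closure of each left-hand side across the fragments still reaches the right-hand side; the remaining FDs each lie inside some fragment. All dependencies are preserved.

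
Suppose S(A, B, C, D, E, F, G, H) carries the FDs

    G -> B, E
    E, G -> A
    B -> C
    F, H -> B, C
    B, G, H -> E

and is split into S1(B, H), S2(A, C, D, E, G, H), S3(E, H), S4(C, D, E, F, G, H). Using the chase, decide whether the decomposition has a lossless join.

No

Chase test. Columns are A, B, C, D, E, F, G, H; row i has aⱼ where attribute j ∈ Si, else bᵢⱼ.
Initial tableau (one row per fragment):
  row 1: b11 a2 b13 b14 b15 b16 b17 a8
  row 2: a1 b22 a3 a4 a5 b26 a7 a8
  row 3: b31 b32 b33 b34 a5 b36 b37 a8
  row 4: b41 b42 a3 a4 a5 a6 a7 a8
Rows 2 and 4 agree on G; apply G→B, E and equate their B, E entries.
Rows 2 and 4 agree on E, G; apply E, G→A and equate their A entries.
No row becomes fully distinguished — the join is lossy.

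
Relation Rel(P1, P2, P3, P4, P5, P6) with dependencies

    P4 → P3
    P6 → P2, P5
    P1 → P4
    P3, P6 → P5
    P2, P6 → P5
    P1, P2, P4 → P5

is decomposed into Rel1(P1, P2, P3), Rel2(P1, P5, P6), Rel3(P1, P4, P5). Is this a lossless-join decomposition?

Chase test. Columns are P1, P2, P3, P4, P5, P6; row i has aⱼ where attribute j ∈ Reli, else bᵢⱼ.
Initial tableau (one row per fragment):
  row 1: a1 a2 a3 b14 b15 b16
  row 2: a1 b22 b23 b24 a5 a6
  row 3: a1 b32 b33 a4 a5 b36
Rows 1 and 2 agree on P1; apply P1→P4 and equate their P4 entries.
Rows 1 and 3 agree on P1; apply P1→P4 and equate their P4 entries.
Rows 1 and 2 agree on P4; apply P4→P3 and equate their P3 entries.
Rows 1 and 3 agree on P4; apply P4→P3 and equate their P3 entries.
No row becomes fully distinguished — the join is lossy.

No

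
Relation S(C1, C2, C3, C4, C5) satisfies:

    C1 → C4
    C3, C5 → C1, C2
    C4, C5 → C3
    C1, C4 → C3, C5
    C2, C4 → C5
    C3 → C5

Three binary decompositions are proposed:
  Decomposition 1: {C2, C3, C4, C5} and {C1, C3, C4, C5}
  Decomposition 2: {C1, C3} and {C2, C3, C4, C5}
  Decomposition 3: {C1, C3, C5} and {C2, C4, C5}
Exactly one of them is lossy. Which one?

Decomposition 3

Decomposition 1: common = {C3, C4, C5}, closure = {C1, C2, C3, C4, C5} → lossless.
Decomposition 2: common = {C3}, closure = {C1, C2, C3, C4, C5} → lossless.
Decomposition 3: common = {C5}, closure = {C5} → lossy.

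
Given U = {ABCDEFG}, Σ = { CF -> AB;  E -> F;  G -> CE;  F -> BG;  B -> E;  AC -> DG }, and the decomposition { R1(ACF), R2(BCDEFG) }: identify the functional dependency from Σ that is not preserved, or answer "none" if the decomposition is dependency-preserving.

CF → AB: restricted closure across fragments reaches AB.
E → F lies within R2.
G → CE lies within R2.
F → BG lies within R2.
B → E lies within R2.
AC → DG: restricted closure across fragments reaches DG.
Every dependency is enforceable on the fragments, so the decomposition is dependency-preserving.

none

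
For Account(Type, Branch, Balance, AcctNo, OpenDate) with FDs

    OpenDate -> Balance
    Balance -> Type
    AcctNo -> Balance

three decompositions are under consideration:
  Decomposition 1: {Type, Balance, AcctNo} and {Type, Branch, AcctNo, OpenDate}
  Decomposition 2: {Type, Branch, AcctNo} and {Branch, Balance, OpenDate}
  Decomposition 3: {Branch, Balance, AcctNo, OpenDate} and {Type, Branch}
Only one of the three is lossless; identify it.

Decomposition 1

Decomposition 1: common = {Type, AcctNo}, closure = {Type, Balance, AcctNo} → lossless.
Decomposition 2: common = {Branch}, closure = {Branch} → lossy.
Decomposition 3: common = {Branch}, closure = {Branch} → lossy.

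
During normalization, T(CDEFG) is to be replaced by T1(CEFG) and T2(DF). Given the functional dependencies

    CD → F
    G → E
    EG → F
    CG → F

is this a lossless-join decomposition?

No

Common attributes: T1 ∩ T2 = {F}.
No dependency enlarges {F}, so (F)⁺ = {F}.
The closure contains neither all of T1 = {CEFG} nor all of T2 = {DF}, so the common attributes are not a superkey of either fragment. The join is lossy.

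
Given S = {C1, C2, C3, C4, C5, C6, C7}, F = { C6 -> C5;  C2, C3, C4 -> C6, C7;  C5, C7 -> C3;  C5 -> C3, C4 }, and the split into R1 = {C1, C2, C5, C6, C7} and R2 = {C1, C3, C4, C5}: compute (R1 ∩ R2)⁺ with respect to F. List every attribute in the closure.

R1 ∩ R2 = {C1, C5}.
C5 → C3, C4 applies, adding C3, C4
Closure: {C1, C3, C4, C5}.

C1, C3, C4, C5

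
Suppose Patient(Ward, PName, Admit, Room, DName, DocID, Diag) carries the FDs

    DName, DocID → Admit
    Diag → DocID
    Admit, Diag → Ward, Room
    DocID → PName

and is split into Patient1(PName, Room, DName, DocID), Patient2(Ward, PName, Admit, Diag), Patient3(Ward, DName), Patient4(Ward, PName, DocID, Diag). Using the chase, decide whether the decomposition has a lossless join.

Chase test. Columns are Ward, PName, Admit, Room, DName, DocID, Diag; row i has aⱼ where attribute j ∈ Patienti, else bᵢⱼ.
Initial tableau (one row per fragment):
  row 1: b11 a2 b13 a4 a5 a6 b17
  row 2: a1 a2 a3 b24 b25 b26 a7
  row 3: a1 b32 b33 b34 a5 b36 b37
  row 4: a1 a2 b43 b44 b45 a6 a7
Rows 2 and 4 agree on Diag; apply Diag→DocID and equate their DocID entries.
No row becomes fully distinguished — the join is lossy.

No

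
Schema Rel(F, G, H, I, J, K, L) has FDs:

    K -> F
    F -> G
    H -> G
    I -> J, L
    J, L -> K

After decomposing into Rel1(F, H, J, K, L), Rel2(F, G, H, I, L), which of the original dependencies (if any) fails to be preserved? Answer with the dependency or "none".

Check I → J, L: no single fragment contains all of {I, J, L}, and the restricted closure of {I} across the fragments never reaches {J, L}.
K → F is preserved.
F → G is preserved.
H → G is preserved.
J, L → K is preserved.

I -> J, L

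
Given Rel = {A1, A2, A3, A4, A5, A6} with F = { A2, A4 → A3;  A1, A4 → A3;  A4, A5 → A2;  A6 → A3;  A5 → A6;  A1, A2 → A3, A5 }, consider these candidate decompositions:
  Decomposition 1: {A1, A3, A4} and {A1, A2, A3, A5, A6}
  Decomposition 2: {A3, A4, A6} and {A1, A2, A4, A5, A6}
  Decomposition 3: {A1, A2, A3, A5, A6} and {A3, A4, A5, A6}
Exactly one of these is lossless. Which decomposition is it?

Decomposition 1: common = {A1, A3}, closure = {A1, A3} → lossy.
Decomposition 2: common = {A4, A6}, closure = {A3, A4, A6} → lossless.
Decomposition 3: common = {A3, A5, A6}, closure = {A3, A5, A6} → lossy.

Decomposition 2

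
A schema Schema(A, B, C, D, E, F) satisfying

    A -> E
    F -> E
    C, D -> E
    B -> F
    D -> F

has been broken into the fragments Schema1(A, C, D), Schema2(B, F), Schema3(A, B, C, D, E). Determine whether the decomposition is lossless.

Yes

Chase test. Columns are A, B, C, D, E, F; row i has aⱼ where attribute j ∈ Schemai, else bᵢⱼ.
Initial tableau (one row per fragment):
  row 1: a1 b12 a3 a4 b15 b16
  row 2: b21 a2 b23 b24 b25 a6
  row 3: a1 a2 a3 a4 a5 b36
Rows 1 and 3 agree on A; apply A→E and equate their E entries.
Rows 2 and 3 agree on B; apply B→F and equate their F entries.
Rows 1 and 3 agree on D; apply D→F and equate their F entries.
Rows 1 and 2 agree on F; apply F→E and equate their E entries.
Row 3 is now all distinguished symbols — the join is lossless.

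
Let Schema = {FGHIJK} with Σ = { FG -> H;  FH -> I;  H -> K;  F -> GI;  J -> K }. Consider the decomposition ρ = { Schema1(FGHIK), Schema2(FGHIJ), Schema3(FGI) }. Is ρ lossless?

Chase test. Columns are FGHIJK; row i has aⱼ where attribute j ∈ Schemai, else bᵢⱼ.
Initial tableau (one row per fragment):
  row 1: a1 a2 a3 a4 b15 a6
  row 2: a1 a2 a3 a4 a5 b26
  row 3: a1 a2 b33 a4 b35 b36
Rows 1 and 3 agree on FG; apply FG→H and equate their H entries.
Rows 1 and 2 agree on H; apply H→K and equate their K entries.
Rows 1 and 3 agree on H; apply H→K and equate their K entries.
Row 2 is now all distinguished symbols — the join is lossless.

Yes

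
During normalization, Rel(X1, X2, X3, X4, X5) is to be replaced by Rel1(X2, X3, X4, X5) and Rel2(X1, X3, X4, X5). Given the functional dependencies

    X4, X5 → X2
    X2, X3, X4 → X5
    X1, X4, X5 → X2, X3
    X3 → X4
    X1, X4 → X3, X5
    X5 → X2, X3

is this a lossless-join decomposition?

Yes

Common attributes: Rel1 ∩ Rel2 = {X3, X4, X5}.
Closure of {X3, X4, X5}: X4, X5 → X2 applies, adding X2. So (X3, X4, X5)⁺ = {X2, X3, X4, X5}.
This closure contains every attribute of Rel1, so Rel1 ∩ Rel2 → Rel1. The join is lossless.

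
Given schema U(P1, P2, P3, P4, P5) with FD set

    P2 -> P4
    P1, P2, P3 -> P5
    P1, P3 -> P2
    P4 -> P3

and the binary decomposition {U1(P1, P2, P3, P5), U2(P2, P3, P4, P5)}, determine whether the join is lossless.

Common attributes: U1 ∩ U2 = {P2, P3, P5}.
Closure of {P2, P3, P5}: P2 → P4 applies, adding P4. So (P2, P3, P5)⁺ = {P2, P3, P4, P5}.
This closure contains every attribute of U2, so U1 ∩ U2 → U2. The join is lossless.

Yes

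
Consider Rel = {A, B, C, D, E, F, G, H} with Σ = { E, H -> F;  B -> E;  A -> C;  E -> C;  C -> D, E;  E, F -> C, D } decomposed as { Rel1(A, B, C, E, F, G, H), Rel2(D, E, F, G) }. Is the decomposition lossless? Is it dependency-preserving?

lossless and dependency-preserving

Lossless test: (E, F, G)⁺ = {C, D, E, F, G}, which contains all of one fragment — lossless.
Dependency preservation: C → D, E; E, F → C, D are not contained in any single fragment, but the restricted closure of each left-hand side across the fragments still reaches the right-hand side; the remaining FDs each lie inside some fragment. All dependencies are preserved.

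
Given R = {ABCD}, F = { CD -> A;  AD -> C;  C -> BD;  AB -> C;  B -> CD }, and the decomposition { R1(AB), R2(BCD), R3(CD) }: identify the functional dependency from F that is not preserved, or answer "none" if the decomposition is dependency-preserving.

AD -> C

Check AD → C: no single fragment contains all of {ACD}, and the restricted closure of {AD} across the fragments never reaches {C}.
CD → A is preserved.
C → BD is preserved.
AB → C is preserved.
B → CD is preserved.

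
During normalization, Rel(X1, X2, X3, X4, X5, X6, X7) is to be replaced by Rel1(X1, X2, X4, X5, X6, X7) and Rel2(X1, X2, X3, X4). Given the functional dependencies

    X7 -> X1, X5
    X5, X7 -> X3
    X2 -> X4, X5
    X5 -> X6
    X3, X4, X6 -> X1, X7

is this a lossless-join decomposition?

No

Common attributes: Rel1 ∩ Rel2 = {X1, X2, X4}.
Closure of {X1, X2, X4}: X2 → X4, X5 applies, adding X5; X5 → X6 applies, adding X6. So (X1, X2, X4)⁺ = {X1, X2, X4, X5, X6}.
The closure contains neither all of Rel1 = {X1, X2, X4, X5, X6, X7} nor all of Rel2 = {X1, X2, X3, X4}, so the common attributes are not a superkey of either fragment. The join is lossy.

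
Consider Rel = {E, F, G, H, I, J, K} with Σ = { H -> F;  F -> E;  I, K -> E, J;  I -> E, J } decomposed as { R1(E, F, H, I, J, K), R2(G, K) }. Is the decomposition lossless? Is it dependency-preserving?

lossy but dependency-preserving

Lossless test: (K)⁺ = {K}, which is a superkey of neither fragment — lossy.
Dependency preservation: every FD's attributes lie within a single fragment, so each can be enforced locally — preserved.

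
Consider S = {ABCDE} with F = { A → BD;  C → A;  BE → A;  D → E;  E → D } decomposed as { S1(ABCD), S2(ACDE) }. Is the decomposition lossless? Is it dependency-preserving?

Lossless test: (ACD)⁺ = {ABCDE}, which contains all of one fragment — lossless.
Dependency preservation: BE → A is not contained in any single fragment, but the restricted closure of its left-hand side across the fragments still reaches the right-hand side; the remaining FDs each lie inside some fragment. All dependencies are preserved.

lossless and dependency-preserving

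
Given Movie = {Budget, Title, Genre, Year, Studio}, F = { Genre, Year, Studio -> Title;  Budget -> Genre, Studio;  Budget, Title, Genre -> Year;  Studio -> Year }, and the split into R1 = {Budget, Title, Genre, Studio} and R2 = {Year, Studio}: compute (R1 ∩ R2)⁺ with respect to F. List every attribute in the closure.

Year, Studio

R1 ∩ R2 = {Studio}.
Studio → Year applies, adding Year
Closure: {Year, Studio}.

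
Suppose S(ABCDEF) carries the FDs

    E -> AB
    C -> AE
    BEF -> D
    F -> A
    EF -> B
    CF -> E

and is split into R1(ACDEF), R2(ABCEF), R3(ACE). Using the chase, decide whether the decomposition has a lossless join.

Yes

Chase test. Columns are ABCDEF; row i has aⱼ where attribute j ∈ Ri, else bᵢⱼ.
Initial tableau (one row per fragment):
  row 1: a1 b12 a3 a4 a5 a6
  row 2: a1 a2 a3 b24 a5 a6
  row 3: a1 b32 a3 b34 a5 b36
Rows 1 and 2 agree on E; apply E→AB and equate their AB entries.
Rows 1 and 3 agree on E; apply E→AB and equate their AB entries.
Rows 1 and 2 agree on BEF; apply BEF→D and equate their D entries.
Row 1 is now all distinguished symbols — the join is lossless.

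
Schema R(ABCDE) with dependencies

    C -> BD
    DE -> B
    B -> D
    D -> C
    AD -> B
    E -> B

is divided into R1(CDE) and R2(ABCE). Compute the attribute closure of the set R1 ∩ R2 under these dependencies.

BCDE

R1 ∩ R2 = {CE}.
C → BD applies, adding BD
Closure: {BCDE}.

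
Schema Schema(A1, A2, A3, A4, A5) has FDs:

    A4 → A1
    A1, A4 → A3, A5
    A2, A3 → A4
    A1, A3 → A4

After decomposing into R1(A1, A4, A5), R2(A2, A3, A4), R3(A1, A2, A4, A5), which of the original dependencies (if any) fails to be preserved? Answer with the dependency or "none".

Check A1, A3 → A4: no single fragment contains all of {A1, A3, A4}, and the restricted closure of {A1, A3} across the fragments never reaches {A4}.
A4 → A1 is preserved.
A1, A4 → A3, A5 is preserved.
A2, A3 → A4 is preserved.

A1, A3 → A4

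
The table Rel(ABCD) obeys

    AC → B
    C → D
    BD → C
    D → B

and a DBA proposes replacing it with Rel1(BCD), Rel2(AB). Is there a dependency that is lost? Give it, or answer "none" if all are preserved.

none

AC → B: restricted closure across fragments reaches B.
C → D lies within Rel1.
BD → C lies within Rel1.
D → B lies within Rel1.
Every dependency is enforceable on the fragments, so the decomposition is dependency-preserving.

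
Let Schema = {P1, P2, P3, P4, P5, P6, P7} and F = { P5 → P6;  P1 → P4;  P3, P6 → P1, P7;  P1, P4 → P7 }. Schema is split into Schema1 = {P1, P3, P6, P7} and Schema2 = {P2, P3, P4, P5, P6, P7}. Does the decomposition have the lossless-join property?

Yes

Common attributes: Schema1 ∩ Schema2 = {P3, P6, P7}.
Closure of {P3, P6, P7}: P3, P6 → P1, P7 applies, adding P1; P1 → P4 applies, adding P4. So (P3, P6, P7)⁺ = {P1, P3, P4, P6, P7}.
This closure contains every attribute of Schema1, so Schema1 ∩ Schema2 → Schema1. The join is lossless.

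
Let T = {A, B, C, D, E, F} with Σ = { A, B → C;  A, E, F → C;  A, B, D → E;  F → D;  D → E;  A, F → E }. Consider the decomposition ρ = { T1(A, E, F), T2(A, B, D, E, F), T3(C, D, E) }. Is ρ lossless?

Chase test. Columns are A, B, C, D, E, F; row i has aⱼ where attribute j ∈ Ti, else bᵢⱼ.
Initial tableau (one row per fragment):
  row 1: a1 b12 b13 b14 a5 a6
  row 2: a1 a2 b23 a4 a5 a6
  row 3: b31 b32 a3 a4 a5 b36
Rows 1 and 2 agree on A, E, F; apply A, E, F→C and equate their C entries.
Rows 1 and 2 agree on F; apply F→D and equate their D entries.
No row becomes fully distinguished — the join is lossy.

No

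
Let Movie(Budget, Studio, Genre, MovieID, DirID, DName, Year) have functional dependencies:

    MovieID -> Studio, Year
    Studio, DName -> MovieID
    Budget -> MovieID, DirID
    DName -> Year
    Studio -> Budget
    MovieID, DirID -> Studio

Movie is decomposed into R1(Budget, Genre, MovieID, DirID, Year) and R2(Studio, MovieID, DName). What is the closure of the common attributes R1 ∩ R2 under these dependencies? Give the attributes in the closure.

Budget, Studio, MovieID, DirID, Year

R1 ∩ R2 = {MovieID}.
MovieID → Studio, Year applies, adding Studio, Year
Studio → Budget applies, adding Budget
Budget → MovieID, DirID applies, adding DirID
Closure: {Budget, Studio, MovieID, DirID, Year}.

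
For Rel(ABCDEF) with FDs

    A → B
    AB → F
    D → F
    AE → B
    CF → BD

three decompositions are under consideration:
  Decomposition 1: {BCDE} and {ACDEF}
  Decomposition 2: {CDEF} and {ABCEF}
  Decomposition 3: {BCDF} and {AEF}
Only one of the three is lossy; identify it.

Decomposition 1: common = {CDE}, closure = {BCDEF} → lossless.
Decomposition 2: common = {CEF}, closure = {BCDEF} → lossless.
Decomposition 3: common = {F}, closure = {F} → lossy.

Decomposition 3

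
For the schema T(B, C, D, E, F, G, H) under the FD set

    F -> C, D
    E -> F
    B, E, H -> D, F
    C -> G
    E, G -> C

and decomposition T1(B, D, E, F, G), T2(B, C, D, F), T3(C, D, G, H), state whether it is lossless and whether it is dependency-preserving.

lossy but dependency-preserving

Lossless test (chase): Rows 1 and 2 agree on F; apply F→C, D and equate their C, D entries. Rows 1 and 2 agree on C; apply C→G and equate their G entries. No row becomes fully distinguished — the join is lossy.
Dependency preservation: B, E, H → D, F; E, G → C are not contained in any single fragment, but the restricted closure of each left-hand side across the fragments still reaches the right-hand side; the remaining FDs each lie inside some fragment. All dependencies are preserved.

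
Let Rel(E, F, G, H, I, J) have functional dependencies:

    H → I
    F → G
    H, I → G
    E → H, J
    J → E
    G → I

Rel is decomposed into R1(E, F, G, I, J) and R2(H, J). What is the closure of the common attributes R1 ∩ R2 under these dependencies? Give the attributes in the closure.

E, G, H, I, J

R1 ∩ R2 = {J}.
J → E applies, adding E
E → H, J applies, adding H
H → I applies, adding I
H, I → G applies, adding G
Closure: {E, G, H, I, J}.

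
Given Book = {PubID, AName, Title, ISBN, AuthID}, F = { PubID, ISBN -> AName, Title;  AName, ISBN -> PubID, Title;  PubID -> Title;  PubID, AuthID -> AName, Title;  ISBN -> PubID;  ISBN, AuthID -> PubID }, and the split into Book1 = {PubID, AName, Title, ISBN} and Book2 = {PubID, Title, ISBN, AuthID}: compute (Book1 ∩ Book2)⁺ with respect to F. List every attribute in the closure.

PubID, AName, Title, ISBN

Book1 ∩ Book2 = {PubID, Title, ISBN}.
PubID, ISBN → AName, Title applies, adding AName
Closure: {PubID, AName, Title, ISBN}.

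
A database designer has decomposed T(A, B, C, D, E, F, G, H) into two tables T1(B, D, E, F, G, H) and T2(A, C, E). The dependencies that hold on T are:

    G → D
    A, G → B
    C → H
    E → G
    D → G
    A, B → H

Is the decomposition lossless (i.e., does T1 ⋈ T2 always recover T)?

Common attributes: T1 ∩ T2 = {E}.
Closure of {E}: E → G applies, adding G; G → D applies, adding D. So (E)⁺ = {D, E, G}.
The closure contains neither all of T1 = {B, D, E, F, G, H} nor all of T2 = {A, C, E}, so the common attributes are not a superkey of either fragment. The join is lossy.

No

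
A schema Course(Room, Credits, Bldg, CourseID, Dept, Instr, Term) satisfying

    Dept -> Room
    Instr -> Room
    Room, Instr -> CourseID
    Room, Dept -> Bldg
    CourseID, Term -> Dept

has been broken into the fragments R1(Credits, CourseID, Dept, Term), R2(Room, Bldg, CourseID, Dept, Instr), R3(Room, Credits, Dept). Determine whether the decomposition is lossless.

Chase test. Columns are Room, Credits, Bldg, CourseID, Dept, Instr, Term; row i has aⱼ where attribute j ∈ Ri, else bᵢⱼ.
Initial tableau (one row per fragment):
  row 1: b11 a2 b13 a4 a5 b16 a7
  row 2: a1 b22 a3 a4 a5 a6 b27
  row 3: a1 a2 b33 b34 a5 b36 b37
Rows 1 and 2 agree on Dept; apply Dept→Room and equate their Room entries.
Rows 1 and 2 agree on Room, Dept; apply Room, Dept→Bldg and equate their Bldg entries.
Rows 1 and 3 agree on Room, Dept; apply Room, Dept→Bldg and equate their Bldg entries.
No row becomes fully distinguished — the join is lossy.

No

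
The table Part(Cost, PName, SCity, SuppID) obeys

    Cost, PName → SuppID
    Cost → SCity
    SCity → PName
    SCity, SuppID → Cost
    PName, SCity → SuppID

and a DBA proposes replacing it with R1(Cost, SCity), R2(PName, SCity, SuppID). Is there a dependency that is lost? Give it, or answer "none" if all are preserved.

Cost, PName → SuppID: restricted closure across fragments reaches SuppID.
Cost → SCity lies within R1.
SCity → PName lies within R2.
SCity, SuppID → Cost: restricted closure across fragments reaches Cost.
PName, SCity → SuppID lies within R2.
Every dependency is enforceable on the fragments, so the decomposition is dependency-preserving.

none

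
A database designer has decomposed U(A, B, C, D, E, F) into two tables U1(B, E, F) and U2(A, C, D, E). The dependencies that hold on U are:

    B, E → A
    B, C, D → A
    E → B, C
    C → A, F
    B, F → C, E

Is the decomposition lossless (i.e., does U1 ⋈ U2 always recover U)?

Common attributes: U1 ∩ U2 = {E}.
Closure of {E}: E → B, C applies, adding B, C; C → A, F applies, adding A, F. So (E)⁺ = {A, B, C, E, F}.
This closure contains every attribute of U1, so U1 ∩ U2 → U1. The join is lossless.

Yes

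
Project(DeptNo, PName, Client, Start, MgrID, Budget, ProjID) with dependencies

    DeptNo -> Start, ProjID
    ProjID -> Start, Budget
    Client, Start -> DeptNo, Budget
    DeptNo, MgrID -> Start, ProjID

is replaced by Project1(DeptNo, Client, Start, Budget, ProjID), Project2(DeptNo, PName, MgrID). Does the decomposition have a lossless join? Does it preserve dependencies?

lossy but dependency-preserving

Lossless test: (DeptNo)⁺ = {DeptNo, Start, Budget, ProjID}, which is a superkey of neither fragment — lossy.
Dependency preservation: DeptNo, MgrID → Start, ProjID is not contained in any single fragment, but the restricted closure of its left-hand side across the fragments still reaches the right-hand side; the remaining FDs each lie inside some fragment. All dependencies are preserved.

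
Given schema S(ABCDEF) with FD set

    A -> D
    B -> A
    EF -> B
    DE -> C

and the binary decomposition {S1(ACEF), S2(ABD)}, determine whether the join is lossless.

No

Common attributes: S1 ∩ S2 = {A}.
Closure of {A}: A → D applies, adding D. So (A)⁺ = {AD}.
The closure contains neither all of S1 = {ACEF} nor all of S2 = {ABD}, so the common attributes are not a superkey of either fragment. The join is lossy.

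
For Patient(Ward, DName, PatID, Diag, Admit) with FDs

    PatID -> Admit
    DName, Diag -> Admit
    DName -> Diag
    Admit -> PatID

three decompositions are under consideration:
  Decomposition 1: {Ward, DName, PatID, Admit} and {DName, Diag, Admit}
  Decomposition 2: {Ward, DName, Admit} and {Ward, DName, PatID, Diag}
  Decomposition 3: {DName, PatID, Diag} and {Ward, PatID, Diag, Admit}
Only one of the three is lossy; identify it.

Decomposition 1: common = {DName, Admit}, closure = {DName, PatID, Diag, Admit} → lossless.
Decomposition 2: common = {Ward, DName}, closure = {Ward, DName, PatID, Diag, Admit} → lossless.
Decomposition 3: common = {PatID, Diag}, closure = {PatID, Diag, Admit} → lossy.

Decomposition 3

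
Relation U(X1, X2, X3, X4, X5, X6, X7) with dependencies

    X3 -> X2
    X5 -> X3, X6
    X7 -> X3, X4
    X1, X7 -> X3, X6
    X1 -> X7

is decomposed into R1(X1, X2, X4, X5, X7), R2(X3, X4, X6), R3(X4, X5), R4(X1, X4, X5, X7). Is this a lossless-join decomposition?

Chase test. Columns are X1, X2, X3, X4, X5, X6, X7; row i has aⱼ where attribute j ∈ Ri, else bᵢⱼ.
Initial tableau (one row per fragment):
  row 1: a1 a2 b13 a4 a5 b16 a7
  row 2: b21 b22 a3 a4 b25 a6 b27
  row 3: b31 b32 b33 a4 a5 b36 b37
  row 4: a1 b42 b43 a4 a5 b46 a7
Rows 1 and 3 agree on X5; apply X5→X3, X6 and equate their X3, X6 entries.
Rows 1 and 4 agree on X5; apply X5→X3, X6 and equate their X3, X6 entries.
Rows 1 and 3 agree on X3; apply X3→X2 and equate their X2 entries.
Rows 1 and 4 agree on X3; apply X3→X2 and equate their X2 entries.
No row becomes fully distinguished — the join is lossy.

No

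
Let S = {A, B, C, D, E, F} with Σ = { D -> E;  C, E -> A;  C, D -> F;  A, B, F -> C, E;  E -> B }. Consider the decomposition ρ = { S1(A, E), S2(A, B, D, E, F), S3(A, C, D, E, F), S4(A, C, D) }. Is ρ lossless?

Chase test. Columns are A, B, C, D, E, F; row i has aⱼ where attribute j ∈ Si, else bᵢⱼ.
Initial tableau (one row per fragment):
  row 1: a1 b12 b13 b14 a5 b16
  row 2: a1 a2 b23 a4 a5 a6
  row 3: a1 b32 a3 a4 a5 a6
  row 4: a1 b42 a3 a4 b45 b46
Rows 2 and 4 agree on D; apply D→E and equate their E entries.
Rows 3 and 4 agree on C, D; apply C, D→F and equate their F entries.
Rows 1 and 2 agree on E; apply E→B and equate their B entries.
Rows 1 and 3 agree on E; apply E→B and equate their B entries.
Rows 1 and 4 agree on E; apply E→B and equate their B entries.
Rows 2 and 3 agree on A, B, F; apply A, B, F→C, E and equate their C, E entries.
Row 2 is now all distinguished symbols — the join is lossless.

Yes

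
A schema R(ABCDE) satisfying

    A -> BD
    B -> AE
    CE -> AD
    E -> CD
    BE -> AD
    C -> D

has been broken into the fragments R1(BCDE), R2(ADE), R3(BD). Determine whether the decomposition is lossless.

Yes

Chase test. Columns are ABCDE; row i has aⱼ where attribute j ∈ Ri, else bᵢⱼ.
Initial tableau (one row per fragment):
  row 1: b11 a2 a3 a4 a5
  row 2: a1 b22 b23 a4 a5
  row 3: b31 a2 b33 a4 b35
Rows 1 and 3 agree on B; apply B→AE and equate their AE entries.
Rows 1 and 2 agree on E; apply E→CD and equate their CD entries.
Rows 1 and 3 agree on E; apply E→CD and equate their CD entries.
Rows 1 and 2 agree on CE; apply CE→AD and equate their AD entries.
Rows 1 and 2 agree on A; apply A→BD and equate their BD entries.
Row 1 is now all distinguished symbols — the join is lossless.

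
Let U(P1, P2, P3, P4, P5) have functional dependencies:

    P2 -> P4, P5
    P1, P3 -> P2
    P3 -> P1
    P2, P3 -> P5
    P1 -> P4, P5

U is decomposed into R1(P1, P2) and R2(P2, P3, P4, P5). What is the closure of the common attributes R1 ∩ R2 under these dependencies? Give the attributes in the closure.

R1 ∩ R2 = {P2}.
P2 → P4, P5 applies, adding P4, P5
Closure: {P2, P4, P5}.

P2, P4, P5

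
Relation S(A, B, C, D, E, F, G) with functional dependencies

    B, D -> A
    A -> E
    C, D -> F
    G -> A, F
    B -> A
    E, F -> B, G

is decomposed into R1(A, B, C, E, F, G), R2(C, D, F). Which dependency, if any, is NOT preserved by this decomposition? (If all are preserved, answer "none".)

B, D → A: restricted closure across fragments reaches A.
A → E lies within R1.
C, D → F lies within R2.
G → A, F lies within R1.
B → A lies within R1.
E, F → B, G lies within R1.
Every dependency is enforceable on the fragments, so the decomposition is dependency-preserving.

none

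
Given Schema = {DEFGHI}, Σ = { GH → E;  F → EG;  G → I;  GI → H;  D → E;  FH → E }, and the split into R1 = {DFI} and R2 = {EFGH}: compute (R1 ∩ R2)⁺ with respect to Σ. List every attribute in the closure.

EFGHI

R1 ∩ R2 = {F}.
F → EG applies, adding EG
G → I applies, adding I
GI → H applies, adding H
Closure: {EFGHI}.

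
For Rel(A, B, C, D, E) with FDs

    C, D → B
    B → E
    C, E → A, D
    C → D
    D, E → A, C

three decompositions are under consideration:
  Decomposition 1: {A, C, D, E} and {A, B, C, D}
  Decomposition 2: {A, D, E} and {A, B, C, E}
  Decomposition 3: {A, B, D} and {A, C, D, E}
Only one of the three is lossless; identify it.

Decomposition 1

Decomposition 1: common = {A, C, D}, closure = {A, B, C, D, E} → lossless.
Decomposition 2: common = {A, E}, closure = {A, E} → lossy.
Decomposition 3: common = {A, D}, closure = {A, D} → lossy.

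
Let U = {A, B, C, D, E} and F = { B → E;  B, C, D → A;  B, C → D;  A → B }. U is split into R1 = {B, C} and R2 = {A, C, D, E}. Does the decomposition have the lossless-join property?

No

Common attributes: R1 ∩ R2 = {C}.
No dependency enlarges {C}, so (C)⁺ = {C}.
The closure contains neither all of R1 = {B, C} nor all of R2 = {A, C, D, E}, so the common attributes are not a superkey of either fragment. The join is lossy.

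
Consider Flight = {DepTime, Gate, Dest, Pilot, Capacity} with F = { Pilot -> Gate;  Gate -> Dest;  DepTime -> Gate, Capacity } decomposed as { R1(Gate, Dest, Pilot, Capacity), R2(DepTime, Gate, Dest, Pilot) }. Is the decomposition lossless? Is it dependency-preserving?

lossy and not dependency-preserving

Lossless test: (Gate, Dest, Pilot)⁺ = {Gate, Dest, Pilot}, which is a superkey of neither fragment — lossy.
Dependency preservation: the restricted closure of {DepTime} across the fragments never reaches {Gate, Capacity}, so DepTime → Gate, Capacity cannot be enforced without a join — not preserved.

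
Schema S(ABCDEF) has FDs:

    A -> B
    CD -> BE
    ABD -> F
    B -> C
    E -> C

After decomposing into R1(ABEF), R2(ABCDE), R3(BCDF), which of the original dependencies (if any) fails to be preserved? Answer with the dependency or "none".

ABD -> F

Check ABD → F: no single fragment contains all of {ABDF}, and the restricted closure of {ABD} across the fragments never reaches {F}.
A → B is preserved.
CD → BE is preserved.
B → C is preserved.
E → C is preserved.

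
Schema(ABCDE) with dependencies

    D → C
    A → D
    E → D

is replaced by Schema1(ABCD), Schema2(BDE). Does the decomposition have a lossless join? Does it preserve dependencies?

Lossless test: (BD)⁺ = {BCD}, which is a superkey of neither fragment — lossy.
Dependency preservation: every FD's attributes lie within a single fragment, so each can be enforced locally — preserved.

lossy but dependency-preserving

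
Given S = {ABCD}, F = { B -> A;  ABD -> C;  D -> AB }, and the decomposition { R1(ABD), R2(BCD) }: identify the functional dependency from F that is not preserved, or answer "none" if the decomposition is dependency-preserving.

B → A lies within R1.
ABD → C: restricted closure across fragments reaches C.
D → AB lies within R1.
Every dependency is enforceable on the fragments, so the decomposition is dependency-preserving.

none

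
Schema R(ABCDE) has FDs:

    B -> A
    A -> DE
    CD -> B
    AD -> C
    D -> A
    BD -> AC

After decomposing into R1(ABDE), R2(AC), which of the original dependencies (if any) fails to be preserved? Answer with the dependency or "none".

none

B → A lies within R1.
A → DE lies within R1.
CD → B: restricted closure across fragments reaches B.
AD → C: restricted closure across fragments reaches C.
D → A lies within R1.
BD → AC: restricted closure across fragments reaches AC.
Every dependency is enforceable on the fragments, so the decomposition is dependency-preserving.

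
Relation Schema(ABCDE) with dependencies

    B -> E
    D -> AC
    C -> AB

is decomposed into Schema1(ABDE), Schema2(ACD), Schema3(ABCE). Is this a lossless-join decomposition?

Chase test. Columns are ABCDE; row i has aⱼ where attribute j ∈ Schemai, else bᵢⱼ.
Initial tableau (one row per fragment):
  row 1: a1 a2 b13 a4 a5
  row 2: a1 b22 a3 a4 b25
  row 3: a1 a2 a3 b34 a5
Rows 1 and 2 agree on D; apply D→AC and equate their AC entries.
Rows 1 and 2 agree on C; apply C→AB and equate their AB entries.
Rows 1 and 2 agree on B; apply B→E and equate their E entries.
Row 1 is now all distinguished symbols — the join is lossless.

Yes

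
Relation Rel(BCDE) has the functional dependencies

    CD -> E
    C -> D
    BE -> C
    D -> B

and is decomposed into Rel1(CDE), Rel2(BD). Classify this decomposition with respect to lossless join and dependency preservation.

Lossless test: (D)⁺ = {BD}, which contains all of one fragment — lossless.
Dependency preservation: the restricted closure of {BE} across the fragments never reaches {C}, so BE → C cannot be enforced without a join — not preserved.

lossless but not dependency-preserving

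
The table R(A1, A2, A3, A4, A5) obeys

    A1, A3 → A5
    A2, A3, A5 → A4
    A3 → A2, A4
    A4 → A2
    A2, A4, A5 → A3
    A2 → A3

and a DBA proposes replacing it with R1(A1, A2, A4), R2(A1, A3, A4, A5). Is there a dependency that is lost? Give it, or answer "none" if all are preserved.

A1, A3 → A5 lies within R2.
A2, A3, A5 → A4: restricted closure across fragments reaches A4.
A3 → A2, A4: restricted closure across fragments reaches A2, A4.
A4 → A2 lies within R1.
A2, A4, A5 → A3: restricted closure across fragments reaches A3.
A2 → A3: restricted closure across fragments reaches A3.
Every dependency is enforceable on the fragments, so the decomposition is dependency-preserving.

none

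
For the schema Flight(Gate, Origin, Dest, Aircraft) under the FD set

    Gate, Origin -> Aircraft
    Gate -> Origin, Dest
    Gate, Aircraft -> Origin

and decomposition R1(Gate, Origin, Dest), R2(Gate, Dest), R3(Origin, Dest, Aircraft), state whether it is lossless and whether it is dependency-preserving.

Lossless test (chase): Rows 1 and 2 agree on Gate; apply Gate→Origin, Dest and equate their Origin, Dest entries. Rows 1 and 2 agree on Gate, Origin; apply Gate, Origin→Aircraft and equate their Aircraft entries. No row becomes fully distinguished — the join is lossy.
Dependency preservation: the restricted closure of {Gate, Origin} across the fragments never reaches {Aircraft}, so Gate, Origin → Aircraft cannot be enforced without a join — not preserved.

lossy and not dependency-preserving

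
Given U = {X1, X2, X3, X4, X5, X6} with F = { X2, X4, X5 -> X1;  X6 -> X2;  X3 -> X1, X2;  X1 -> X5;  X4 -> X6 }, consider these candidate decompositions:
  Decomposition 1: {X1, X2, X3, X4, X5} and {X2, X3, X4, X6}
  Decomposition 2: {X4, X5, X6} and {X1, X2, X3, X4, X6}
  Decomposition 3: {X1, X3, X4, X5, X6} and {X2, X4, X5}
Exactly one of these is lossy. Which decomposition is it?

Decomposition 1: common = {X2, X3, X4}, closure = {X1, X2, X3, X4, X5, X6} → lossless.
Decomposition 2: common = {X4, X6}, closure = {X2, X4, X6} → lossy.
Decomposition 3: common = {X4, X5}, closure = {X1, X2, X4, X5, X6} → lossless.

Decomposition 2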